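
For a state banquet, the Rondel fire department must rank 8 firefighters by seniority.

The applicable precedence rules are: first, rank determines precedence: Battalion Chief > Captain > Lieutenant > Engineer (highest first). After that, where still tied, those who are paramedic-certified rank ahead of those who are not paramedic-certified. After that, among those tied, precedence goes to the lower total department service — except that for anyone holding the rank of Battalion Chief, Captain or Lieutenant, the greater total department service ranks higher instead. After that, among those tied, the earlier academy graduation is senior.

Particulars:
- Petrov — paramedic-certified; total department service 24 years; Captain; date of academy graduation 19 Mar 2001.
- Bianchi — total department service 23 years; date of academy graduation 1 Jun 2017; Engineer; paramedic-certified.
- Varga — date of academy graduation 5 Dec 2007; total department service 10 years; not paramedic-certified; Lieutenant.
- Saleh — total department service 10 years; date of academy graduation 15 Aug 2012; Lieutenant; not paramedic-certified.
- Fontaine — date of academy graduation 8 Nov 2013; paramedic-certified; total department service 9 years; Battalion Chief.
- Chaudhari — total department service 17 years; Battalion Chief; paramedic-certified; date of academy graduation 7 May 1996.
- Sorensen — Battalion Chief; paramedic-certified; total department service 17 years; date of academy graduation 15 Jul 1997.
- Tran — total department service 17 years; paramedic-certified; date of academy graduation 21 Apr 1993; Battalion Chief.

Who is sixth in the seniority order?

Varga

By rank: Tran, Chaudhari, Sorensen and Fontaine (Battalion Chief); then Petrov (Captain); then Varga and Saleh (Lieutenant); then Bianchi (Engineer).
Tran, Chaudhari, Sorensen and Fontaine are each paramedic-certified, so the next rule applies.
Among Tran, Chaudhari, Sorensen and Fontaine, by total department service (higher first) (reversed rule for this group): Tran, Chaudhari and Sorensen (17 years) before Fontaine (9 years).
Among Tran, Chaudhari and Sorensen, by date of academy graduation (earlier first): Tran (21 Apr 1993) before Chaudhari (7 May 1996) before Sorensen (15 Jul 1997).
Varga and Saleh are each not paramedic-certified, so the next rule applies.
Varga and Saleh both have total department service 10 years, so the next rule applies.
Among Varga and Saleh, by date of academy graduation (earlier first): Varga (5 Dec 2007) before Saleh (15 Aug 2012).
Order: Tran, Chaudhari, Sorensen, Fontaine, Petrov, Varga, Saleh, Bianchi.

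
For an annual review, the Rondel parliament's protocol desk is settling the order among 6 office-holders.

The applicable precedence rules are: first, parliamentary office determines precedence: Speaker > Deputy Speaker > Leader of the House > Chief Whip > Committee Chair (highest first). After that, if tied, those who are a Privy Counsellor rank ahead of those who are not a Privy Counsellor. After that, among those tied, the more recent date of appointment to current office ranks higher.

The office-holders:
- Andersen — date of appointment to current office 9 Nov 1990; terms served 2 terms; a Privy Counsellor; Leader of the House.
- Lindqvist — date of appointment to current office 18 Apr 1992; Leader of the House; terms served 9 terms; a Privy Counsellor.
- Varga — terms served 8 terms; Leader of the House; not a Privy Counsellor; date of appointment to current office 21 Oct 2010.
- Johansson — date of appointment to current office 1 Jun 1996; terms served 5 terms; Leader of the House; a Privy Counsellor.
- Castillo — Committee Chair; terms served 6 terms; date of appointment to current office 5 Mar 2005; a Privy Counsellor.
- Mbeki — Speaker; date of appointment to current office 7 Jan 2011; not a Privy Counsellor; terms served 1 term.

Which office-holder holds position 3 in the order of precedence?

Lindqvist

By parliamentary office: Mbeki (Speaker); then Johansson, Lindqvist, Andersen and Varga (Leader of the House); then Castillo (Committee Chair).
Among Johansson, Lindqvist, Andersen and Varga, a Privy Counsellor before not a Privy Counsellor: Johansson, Lindqvist and Andersen (a Privy Counsellor) before Varga (not a Privy Counsellor).
Among Johansson, Lindqvist and Andersen, by date of appointment to current office (later first): Johansson (1 Jun 1996) before Lindqvist (18 Apr 1992) before Andersen (9 Nov 1990).
Order: Mbeki, Johansson, Lindqvist, Andersen, Varga, Castillo.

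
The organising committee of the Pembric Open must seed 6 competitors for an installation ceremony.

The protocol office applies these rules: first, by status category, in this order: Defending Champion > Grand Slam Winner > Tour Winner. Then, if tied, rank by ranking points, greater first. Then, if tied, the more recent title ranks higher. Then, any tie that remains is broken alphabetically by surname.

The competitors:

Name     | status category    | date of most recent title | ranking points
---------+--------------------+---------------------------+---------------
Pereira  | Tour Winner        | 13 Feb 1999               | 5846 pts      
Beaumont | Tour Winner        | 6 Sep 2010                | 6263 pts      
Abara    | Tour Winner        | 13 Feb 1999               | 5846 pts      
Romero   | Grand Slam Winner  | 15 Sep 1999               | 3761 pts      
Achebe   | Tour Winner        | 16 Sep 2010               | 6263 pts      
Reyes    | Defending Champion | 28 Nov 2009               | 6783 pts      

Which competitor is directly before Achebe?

Romero

By status category: Reyes (Defending Champion); then Romero (Grand Slam Winner); then Achebe, Beaumont, Abara and Pereira (Tour Winner).
Among Achebe, Beaumont, Abara and Pereira, by ranking points (higher first): Achebe and Beaumont (6263 pts) before Abara and Pereira (5846 pts).
Among Achebe and Beaumont, by date of most recent title (later first): Achebe (16 Sep 2010) before Beaumont (6 Sep 2010).
Abara and Pereira both have date of most recent title 13 Feb 1999, so the next rule applies.
Among Abara and Pereira, alphabetically by surname: Abara before Pereira.
Order: Reyes, Romero, Achebe, Beaumont, Abara, Pereira.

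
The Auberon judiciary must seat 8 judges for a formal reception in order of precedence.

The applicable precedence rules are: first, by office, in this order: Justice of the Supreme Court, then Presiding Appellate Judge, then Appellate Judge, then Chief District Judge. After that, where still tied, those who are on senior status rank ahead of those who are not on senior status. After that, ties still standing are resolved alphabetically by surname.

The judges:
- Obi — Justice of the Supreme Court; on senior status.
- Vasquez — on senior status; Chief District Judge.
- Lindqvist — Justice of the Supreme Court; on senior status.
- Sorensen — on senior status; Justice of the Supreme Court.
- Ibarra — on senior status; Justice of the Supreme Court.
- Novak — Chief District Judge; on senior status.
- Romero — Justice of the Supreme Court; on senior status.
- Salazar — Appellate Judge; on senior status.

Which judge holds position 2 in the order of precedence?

Lindqvist

By office: Ibarra, Lindqvist, Obi, Romero and Sorensen (Justice of the Supreme Court); then Salazar (Appellate Judge); then Novak and Vasquez (Chief District Judge).
Ibarra, Lindqvist, Obi, Romero and Sorensen are each on senior status, so the next rule applies.
Among Ibarra, Lindqvist, Obi, Romero and Sorensen, alphabetically by surname: Ibarra before Lindqvist before Obi before Romero before Sorensen.
Novak and Vasquez are each on senior status, so the next rule applies.
Among Novak and Vasquez, alphabetically by surname: Novak before Vasquez.
Order: Ibarra, Lindqvist, Obi, Romero, Sorensen, Salazar, Novak, Vasquez.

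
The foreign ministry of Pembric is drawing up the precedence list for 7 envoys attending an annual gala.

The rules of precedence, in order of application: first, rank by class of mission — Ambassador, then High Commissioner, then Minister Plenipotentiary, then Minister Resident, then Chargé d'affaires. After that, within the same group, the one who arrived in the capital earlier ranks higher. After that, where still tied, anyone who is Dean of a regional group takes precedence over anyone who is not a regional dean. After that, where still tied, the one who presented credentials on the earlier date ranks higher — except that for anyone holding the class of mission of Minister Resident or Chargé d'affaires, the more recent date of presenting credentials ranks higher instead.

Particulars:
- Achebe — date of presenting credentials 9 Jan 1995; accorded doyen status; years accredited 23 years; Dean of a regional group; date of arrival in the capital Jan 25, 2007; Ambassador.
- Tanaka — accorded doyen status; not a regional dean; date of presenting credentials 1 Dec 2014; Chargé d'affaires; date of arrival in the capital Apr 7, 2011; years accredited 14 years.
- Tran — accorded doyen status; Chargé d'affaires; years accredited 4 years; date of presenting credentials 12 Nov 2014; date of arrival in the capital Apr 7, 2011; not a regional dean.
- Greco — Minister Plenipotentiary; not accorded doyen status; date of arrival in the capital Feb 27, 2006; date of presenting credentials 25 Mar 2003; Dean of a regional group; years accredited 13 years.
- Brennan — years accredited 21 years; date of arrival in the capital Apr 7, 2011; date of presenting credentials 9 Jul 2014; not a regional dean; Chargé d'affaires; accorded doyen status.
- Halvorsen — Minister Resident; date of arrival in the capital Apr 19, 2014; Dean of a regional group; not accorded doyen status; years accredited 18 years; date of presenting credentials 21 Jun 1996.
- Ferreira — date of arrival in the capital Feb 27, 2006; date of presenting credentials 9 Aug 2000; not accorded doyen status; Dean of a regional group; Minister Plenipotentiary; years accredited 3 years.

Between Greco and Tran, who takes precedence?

Greco

By class of mission: Achebe (Ambassador); then Ferreira and Greco (Minister Plenipotentiary); then Halvorsen (Minister Resident); then Tanaka, Tran and Brennan (Chargé d'affaires).
Ferreira and Greco both have date of arrival in the capital Feb 27, 2006, so the next rule applies.
Ferreira and Greco are each Dean of a regional group, so the next rule applies.
Among Ferreira and Greco, by date of presenting credentials (earlier first): Ferreira (9 Aug 2000) before Greco (25 Mar 2003).
Tanaka, Tran and Brennan all have date of arrival in the capital Apr 7, 2011, so the next rule applies.
Tanaka, Tran and Brennan are each not a regional dean, so the next rule applies.
Among Tanaka, Tran and Brennan, by date of presenting credentials (later first) (reversed rule for this group): Tanaka (1 Dec 2014) before Tran (12 Nov 2014) before Brennan (9 Jul 2014).
So Greco takes precedence.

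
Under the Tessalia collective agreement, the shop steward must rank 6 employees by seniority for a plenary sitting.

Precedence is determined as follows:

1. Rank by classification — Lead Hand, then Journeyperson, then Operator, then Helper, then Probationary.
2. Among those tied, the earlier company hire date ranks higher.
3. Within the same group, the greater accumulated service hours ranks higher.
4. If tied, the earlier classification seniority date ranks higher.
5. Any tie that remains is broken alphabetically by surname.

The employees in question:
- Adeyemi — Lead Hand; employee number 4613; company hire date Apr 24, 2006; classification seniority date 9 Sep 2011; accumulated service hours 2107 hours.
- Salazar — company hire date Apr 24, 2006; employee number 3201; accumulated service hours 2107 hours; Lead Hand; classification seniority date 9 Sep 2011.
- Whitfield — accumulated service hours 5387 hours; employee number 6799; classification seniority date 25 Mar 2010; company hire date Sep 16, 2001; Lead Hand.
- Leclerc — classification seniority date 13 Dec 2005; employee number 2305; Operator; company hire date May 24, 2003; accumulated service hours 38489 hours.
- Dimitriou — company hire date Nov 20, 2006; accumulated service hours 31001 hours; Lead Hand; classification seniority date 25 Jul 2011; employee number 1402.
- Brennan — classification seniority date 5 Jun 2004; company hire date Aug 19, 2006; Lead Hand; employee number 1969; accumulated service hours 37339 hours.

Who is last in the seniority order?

By classification: Whitfield, Adeyemi, Salazar, Brennan and Dimitriou (Lead Hand); then Leclerc (Operator).
Among Whitfield, Adeyemi, Salazar, Brennan and Dimitriou, by company hire date (earlier first): Whitfield (Sep 16, 2001) before Adeyemi and Salazar (Apr 24, 2006) before Brennan (Aug 19, 2006) before Dimitriou (Nov 20, 2006).
Adeyemi and Salazar both have accumulated service hours 2107 hours, so the next rule applies.
Adeyemi and Salazar both have classification seniority date 9 Sep 2011, so the next rule applies.
Among Adeyemi and Salazar, alphabetically by surname: Adeyemi before Salazar.
Order: Whitfield, Adeyemi, Salazar, Brennan, Dimitriou, Leclerc.

Leclerc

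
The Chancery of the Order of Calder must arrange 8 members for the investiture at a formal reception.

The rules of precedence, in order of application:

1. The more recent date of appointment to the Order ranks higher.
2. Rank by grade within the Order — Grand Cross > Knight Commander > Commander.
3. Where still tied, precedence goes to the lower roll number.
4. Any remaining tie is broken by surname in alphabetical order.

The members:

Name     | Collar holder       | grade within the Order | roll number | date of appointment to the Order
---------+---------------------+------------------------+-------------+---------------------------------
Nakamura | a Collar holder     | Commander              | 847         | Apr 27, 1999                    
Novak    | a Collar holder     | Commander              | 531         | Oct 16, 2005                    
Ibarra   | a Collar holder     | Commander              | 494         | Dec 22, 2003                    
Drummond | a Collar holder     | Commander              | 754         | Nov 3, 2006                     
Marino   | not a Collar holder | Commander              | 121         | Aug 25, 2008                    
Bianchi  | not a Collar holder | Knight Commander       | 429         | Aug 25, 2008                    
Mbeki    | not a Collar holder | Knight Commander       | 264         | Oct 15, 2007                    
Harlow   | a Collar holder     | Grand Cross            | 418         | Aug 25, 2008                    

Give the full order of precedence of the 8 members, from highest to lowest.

Harlow, Bianchi, Marino, Mbeki, Drummond, Novak, Ibarra, Nakamura

By date of appointment to the Order (later first): Harlow, Bianchi and Marino (each Aug 25, 2008); then Mbeki (Oct 15, 2007); then Drummond (Nov 3, 2006); then Novak (Oct 16, 2005); then Ibarra (Dec 22, 2003); then Nakamura (Apr 27, 1999).
Among Harlow, Bianchi and Marino, by grade within the Order: Harlow (Grand Cross) before Bianchi (Knight Commander) before Marino (Commander).
Full order: Harlow, Bianchi, Marino, Mbeki, Drummond, Novak, Ibarra, Nakamura.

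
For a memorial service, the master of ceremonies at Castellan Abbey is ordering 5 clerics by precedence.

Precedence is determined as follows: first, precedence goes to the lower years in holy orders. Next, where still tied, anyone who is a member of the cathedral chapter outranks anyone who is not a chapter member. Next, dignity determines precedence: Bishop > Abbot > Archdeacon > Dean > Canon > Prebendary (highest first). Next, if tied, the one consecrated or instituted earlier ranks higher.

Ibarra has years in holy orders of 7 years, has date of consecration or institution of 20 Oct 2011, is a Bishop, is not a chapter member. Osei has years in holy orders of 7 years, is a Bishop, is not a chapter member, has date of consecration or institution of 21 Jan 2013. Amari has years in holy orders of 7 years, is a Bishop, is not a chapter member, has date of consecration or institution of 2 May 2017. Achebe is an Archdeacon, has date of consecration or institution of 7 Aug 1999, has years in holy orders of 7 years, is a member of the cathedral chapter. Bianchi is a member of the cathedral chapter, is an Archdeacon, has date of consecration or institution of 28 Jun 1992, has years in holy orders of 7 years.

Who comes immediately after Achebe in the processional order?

By years in holy orders (lower first): Bianchi, Achebe, Ibarra, Osei and Amari (each 7 years).
Among Bianchi, Achebe, Ibarra, Osei and Amari, a member of the cathedral chapter before not a chapter member: Bianchi and Achebe (a member of the cathedral chapter) before Ibarra, Osei and Amari (not a chapter member).
Bianchi and Achebe are each Archdeacon, so the next rule applies.
Among Bianchi and Achebe, by date of consecration or institution (earlier first): Bianchi (28 Jun 1992) before Achebe (7 Aug 1999).
Ibarra, Osei and Amari are each Bishop, so the next rule applies.
Among Ibarra, Osei and Amari, by date of consecration or institution (earlier first): Ibarra (20 Oct 2011) before Osei (21 Jan 2013) before Amari (2 May 2017).
Order: Bianchi, Achebe, Ibarra, Osei, Amari.

Ibarra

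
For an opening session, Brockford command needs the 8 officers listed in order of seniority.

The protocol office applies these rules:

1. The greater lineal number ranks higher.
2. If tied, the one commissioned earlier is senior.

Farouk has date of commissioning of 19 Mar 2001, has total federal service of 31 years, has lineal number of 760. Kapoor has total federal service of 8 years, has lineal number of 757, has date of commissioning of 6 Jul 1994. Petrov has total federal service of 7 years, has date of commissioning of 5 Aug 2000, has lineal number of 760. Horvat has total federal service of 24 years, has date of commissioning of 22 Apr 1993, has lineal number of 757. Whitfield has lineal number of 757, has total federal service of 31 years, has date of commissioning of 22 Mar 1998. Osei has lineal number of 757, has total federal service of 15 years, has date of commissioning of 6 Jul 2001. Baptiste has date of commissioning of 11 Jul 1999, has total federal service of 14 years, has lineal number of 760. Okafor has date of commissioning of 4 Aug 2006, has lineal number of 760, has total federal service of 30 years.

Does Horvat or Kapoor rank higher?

Horvat

By lineal number (higher first): Baptiste, Petrov, Farouk and Okafor (each 760); then Horvat, Kapoor, Whitfield and Osei (each 757).
Among Baptiste, Petrov, Farouk and Okafor, by date of commissioning (earlier first): Baptiste (11 Jul 1999) before Petrov (5 Aug 2000) before Farouk (19 Mar 2001) before Okafor (4 Aug 2006).
Among Horvat, Kapoor, Whitfield and Osei, by date of commissioning (earlier first): Horvat (22 Apr 1993) before Kapoor (6 Jul 1994) before Whitfield (22 Mar 1998) before Osei (6 Jul 2001).
So Horvat takes precedence.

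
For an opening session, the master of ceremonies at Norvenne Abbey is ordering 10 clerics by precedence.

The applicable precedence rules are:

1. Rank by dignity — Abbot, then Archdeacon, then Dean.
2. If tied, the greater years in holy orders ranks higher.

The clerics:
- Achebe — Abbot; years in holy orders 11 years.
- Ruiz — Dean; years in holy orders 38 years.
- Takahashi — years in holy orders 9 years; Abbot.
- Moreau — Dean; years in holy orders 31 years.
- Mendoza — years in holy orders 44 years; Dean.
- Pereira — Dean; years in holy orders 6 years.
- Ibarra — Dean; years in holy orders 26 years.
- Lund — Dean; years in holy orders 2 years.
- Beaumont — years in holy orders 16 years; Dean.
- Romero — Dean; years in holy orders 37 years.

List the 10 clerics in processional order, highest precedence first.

By dignity: Achebe and Takahashi (Abbot); then Mendoza, Ruiz, Romero, Moreau, Ibarra, Beaumont, Pereira and Lund (Dean).
Among Achebe and Takahashi, by years in holy orders (higher first): Achebe (11 years) before Takahashi (9 years).
Among Mendoza, Ruiz, Romero, Moreau, Ibarra, Beaumont, Pereira and Lund, by years in holy orders (higher first): Mendoza (44 years) before Ruiz (38 years) before Romero (37 years) before Moreau (31 years) before Ibarra (26 years) before Beaumont (16 years) before Pereira (6 years) before Lund (2 years).
Full order: Achebe, Takahashi, Mendoza, Ruiz, Romero, Moreau, Ibarra, Beaumont, Pereira, Lund.

Achebe, Takahashi, Mendoza, Ruiz, Romero, Moreau, Ibarra, Beaumont, Pereira, Lund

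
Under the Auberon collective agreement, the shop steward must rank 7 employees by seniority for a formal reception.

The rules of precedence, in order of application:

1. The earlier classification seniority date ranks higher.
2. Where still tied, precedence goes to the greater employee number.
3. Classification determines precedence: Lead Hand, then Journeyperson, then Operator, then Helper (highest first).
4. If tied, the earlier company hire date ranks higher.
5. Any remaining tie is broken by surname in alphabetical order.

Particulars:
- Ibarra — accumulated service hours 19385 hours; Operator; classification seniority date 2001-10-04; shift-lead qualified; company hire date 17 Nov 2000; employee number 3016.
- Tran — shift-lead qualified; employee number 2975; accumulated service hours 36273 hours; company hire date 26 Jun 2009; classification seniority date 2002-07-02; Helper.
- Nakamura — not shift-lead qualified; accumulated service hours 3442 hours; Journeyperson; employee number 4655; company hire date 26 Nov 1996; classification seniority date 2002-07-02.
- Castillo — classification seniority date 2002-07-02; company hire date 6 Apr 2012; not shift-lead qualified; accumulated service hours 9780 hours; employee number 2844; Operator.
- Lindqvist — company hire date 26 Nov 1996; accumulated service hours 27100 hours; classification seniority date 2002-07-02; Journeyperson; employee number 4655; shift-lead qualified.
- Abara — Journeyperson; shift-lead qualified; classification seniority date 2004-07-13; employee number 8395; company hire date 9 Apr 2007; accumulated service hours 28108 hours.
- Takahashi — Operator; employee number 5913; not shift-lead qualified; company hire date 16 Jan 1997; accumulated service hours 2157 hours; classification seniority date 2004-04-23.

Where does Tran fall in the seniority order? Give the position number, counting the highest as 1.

By classification seniority date (earlier first): Ibarra (2001-10-04); then Lindqvist, Nakamura, Tran and Castillo (each 2002-07-02); then Takahashi (2004-04-23); then Abara (2004-07-13).
Among Lindqvist, Nakamura, Tran and Castillo, by employee number (higher first): Lindqvist and Nakamura (4655) before Tran (2975) before Castillo (2844).
Lindqvist and Nakamura are each Journeyperson, so the next rule applies.
Lindqvist and Nakamura both have company hire date 26 Nov 1996, so the next rule applies.
Among Lindqvist and Nakamura, alphabetically by surname: Lindqvist before Nakamura.
Order: Ibarra, Lindqvist, Nakamura, Tran, Castillo, Takahashi, Abara. So position 4.

4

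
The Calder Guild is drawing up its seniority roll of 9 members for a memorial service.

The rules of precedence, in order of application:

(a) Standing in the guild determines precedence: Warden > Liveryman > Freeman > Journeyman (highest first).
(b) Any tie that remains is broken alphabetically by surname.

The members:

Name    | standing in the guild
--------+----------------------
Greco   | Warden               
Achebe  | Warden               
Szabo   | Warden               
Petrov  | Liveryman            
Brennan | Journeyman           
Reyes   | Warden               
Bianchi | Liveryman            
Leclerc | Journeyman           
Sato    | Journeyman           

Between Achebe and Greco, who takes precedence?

By standing in the guild: Achebe, Greco, Reyes and Szabo (Warden); then Bianchi and Petrov (Liveryman); then Brennan, Leclerc and Sato (Journeyman).
Among Achebe, Greco, Reyes and Szabo, alphabetically by surname: Achebe before Greco before Reyes before Szabo.
Among Bianchi and Petrov, alphabetically by surname: Bianchi before Petrov.
Among Brennan, Leclerc and Sato, alphabetically by surname: Brennan before Leclerc before Sato.
So Achebe takes precedence.

Achebe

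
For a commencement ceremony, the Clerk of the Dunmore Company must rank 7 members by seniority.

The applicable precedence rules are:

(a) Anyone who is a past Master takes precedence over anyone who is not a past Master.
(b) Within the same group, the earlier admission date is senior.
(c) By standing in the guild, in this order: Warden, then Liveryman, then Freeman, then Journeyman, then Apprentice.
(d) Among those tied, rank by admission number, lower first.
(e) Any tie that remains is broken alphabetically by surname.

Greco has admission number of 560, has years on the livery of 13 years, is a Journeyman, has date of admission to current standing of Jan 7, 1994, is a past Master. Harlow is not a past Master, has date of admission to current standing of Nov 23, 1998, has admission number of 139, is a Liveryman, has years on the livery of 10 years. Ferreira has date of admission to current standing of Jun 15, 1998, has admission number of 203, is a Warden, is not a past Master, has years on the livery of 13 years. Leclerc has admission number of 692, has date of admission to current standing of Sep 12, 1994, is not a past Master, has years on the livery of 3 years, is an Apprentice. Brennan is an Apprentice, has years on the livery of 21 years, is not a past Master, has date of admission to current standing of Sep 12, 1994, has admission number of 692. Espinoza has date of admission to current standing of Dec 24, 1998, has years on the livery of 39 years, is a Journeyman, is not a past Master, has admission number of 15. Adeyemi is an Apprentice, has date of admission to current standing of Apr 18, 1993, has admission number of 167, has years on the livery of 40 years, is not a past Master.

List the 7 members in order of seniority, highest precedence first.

Greco, Adeyemi, Brennan, Leclerc, Ferreira, Harlow, Espinoza

By the first rule: Greco (a past Master); then Adeyemi, Brennan, Leclerc, Ferreira, Harlow and Espinoza (each not a past Master).
Among Adeyemi, Brennan, Leclerc, Ferreira, Harlow and Espinoza, by date of admission to current standing (earlier first): Adeyemi (Apr 18, 1993) before Brennan and Leclerc (Sep 12, 1994) before Ferreira (Jun 15, 1998) before Harlow (Nov 23, 1998) before Espinoza (Dec 24, 1998).
Brennan and Leclerc are each Apprentice, so the next rule applies.
Brennan and Leclerc both have admission number 692, so the next rule applies.
Among Brennan and Leclerc, alphabetically by surname: Brennan before Leclerc.
Full order: Greco, Adeyemi, Brennan, Leclerc, Ferreira, Harlow, Espinoza.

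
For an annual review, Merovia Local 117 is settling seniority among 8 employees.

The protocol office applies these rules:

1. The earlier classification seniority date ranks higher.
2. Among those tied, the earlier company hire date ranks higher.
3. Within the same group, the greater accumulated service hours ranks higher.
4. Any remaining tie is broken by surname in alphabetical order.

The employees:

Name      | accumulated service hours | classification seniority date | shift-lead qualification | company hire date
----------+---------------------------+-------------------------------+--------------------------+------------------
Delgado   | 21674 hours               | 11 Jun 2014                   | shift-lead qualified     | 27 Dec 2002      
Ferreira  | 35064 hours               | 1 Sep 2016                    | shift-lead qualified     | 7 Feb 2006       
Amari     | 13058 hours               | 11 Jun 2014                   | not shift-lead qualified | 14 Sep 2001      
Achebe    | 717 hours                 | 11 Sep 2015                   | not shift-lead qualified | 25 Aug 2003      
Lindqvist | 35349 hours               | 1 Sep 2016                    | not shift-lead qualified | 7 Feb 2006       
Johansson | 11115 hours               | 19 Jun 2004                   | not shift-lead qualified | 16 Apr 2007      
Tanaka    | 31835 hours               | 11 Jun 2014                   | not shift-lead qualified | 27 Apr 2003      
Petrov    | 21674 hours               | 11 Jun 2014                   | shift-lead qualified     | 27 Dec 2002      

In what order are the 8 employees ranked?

By classification seniority date (earlier first): Johansson (19 Jun 2004); then Amari, Delgado, Petrov and Tanaka (each 11 Jun 2014); then Achebe (11 Sep 2015); then Lindqvist and Ferreira (both 1 Sep 2016).
Among Amari, Delgado, Petrov and Tanaka, by company hire date (earlier first): Amari (14 Sep 2001) before Delgado and Petrov (27 Dec 2002) before Tanaka (27 Apr 2003).
Delgado and Petrov both have accumulated service hours 21674 hours, so the next rule applies.
Among Delgado and Petrov, alphabetically by surname: Delgado before Petrov.
Lindqvist and Ferreira both have company hire date 7 Feb 2006, so the next rule applies.
Among Lindqvist and Ferreira, by accumulated service hours (higher first): Lindqvist (35349 hours) before Ferreira (35064 hours).
Full order: Johansson, Amari, Delgado, Petrov, Tanaka, Achebe, Lindqvist, Ferreira.

Johansson, Amari, Delgado, Petrov, Tanaka, Achebe, Lindqvist, Ferreira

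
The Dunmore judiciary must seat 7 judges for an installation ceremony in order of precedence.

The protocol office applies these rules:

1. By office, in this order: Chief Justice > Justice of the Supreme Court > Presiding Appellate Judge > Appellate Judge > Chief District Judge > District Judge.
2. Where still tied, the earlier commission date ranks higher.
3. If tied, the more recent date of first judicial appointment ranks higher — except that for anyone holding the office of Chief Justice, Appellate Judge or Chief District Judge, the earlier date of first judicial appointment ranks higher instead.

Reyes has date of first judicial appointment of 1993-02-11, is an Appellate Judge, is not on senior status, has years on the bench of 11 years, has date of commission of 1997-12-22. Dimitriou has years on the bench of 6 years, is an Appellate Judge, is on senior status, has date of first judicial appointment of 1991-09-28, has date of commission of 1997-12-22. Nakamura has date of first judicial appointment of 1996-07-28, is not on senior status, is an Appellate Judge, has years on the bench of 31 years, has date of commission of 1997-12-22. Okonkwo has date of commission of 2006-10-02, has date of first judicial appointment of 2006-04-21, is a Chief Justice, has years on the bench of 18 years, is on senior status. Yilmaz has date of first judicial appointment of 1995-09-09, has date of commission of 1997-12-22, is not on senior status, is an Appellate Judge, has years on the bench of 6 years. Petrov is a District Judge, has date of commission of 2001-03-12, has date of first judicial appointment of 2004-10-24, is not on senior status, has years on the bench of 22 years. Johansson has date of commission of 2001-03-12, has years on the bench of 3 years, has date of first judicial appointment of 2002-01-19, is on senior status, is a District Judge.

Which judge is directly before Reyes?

By office: Okonkwo (Chief Justice); then Dimitriou, Reyes, Yilmaz and Nakamura (Appellate Judge); then Petrov and Johansson (District Judge).
Dimitriou, Reyes, Yilmaz and Nakamura all have date of commission 1997-12-22, so the next rule applies.
Among Dimitriou, Reyes, Yilmaz and Nakamura, by date of first judicial appointment (earlier first) (reversed rule for this group): Dimitriou (1991-09-28) before Reyes (1993-02-11) before Yilmaz (1995-09-09) before Nakamura (1996-07-28).
Petrov and Johansson both have date of commission 2001-03-12, so the next rule applies.
Among Petrov and Johansson, by date of first judicial appointment (later first): Petrov (2004-10-24) before Johansson (2002-01-19).
Order: Okonkwo, Dimitriou, Reyes, Yilmaz, Nakamura, Petrov, Johansson.

Dimitriou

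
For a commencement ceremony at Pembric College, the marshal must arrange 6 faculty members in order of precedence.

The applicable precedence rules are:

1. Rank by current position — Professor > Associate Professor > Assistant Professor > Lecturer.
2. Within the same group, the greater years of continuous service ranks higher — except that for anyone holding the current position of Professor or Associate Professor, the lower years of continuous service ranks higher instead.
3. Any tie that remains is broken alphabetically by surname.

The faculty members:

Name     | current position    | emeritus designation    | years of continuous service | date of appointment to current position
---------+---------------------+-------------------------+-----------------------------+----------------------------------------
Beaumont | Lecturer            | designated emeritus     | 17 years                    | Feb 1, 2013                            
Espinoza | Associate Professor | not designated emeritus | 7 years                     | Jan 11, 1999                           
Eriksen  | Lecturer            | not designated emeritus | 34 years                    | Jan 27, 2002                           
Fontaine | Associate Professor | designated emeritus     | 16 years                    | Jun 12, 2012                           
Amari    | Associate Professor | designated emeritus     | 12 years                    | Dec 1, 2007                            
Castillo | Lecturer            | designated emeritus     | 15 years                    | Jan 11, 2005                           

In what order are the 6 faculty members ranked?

Espinoza, Amari, Fontaine, Eriksen, Beaumont, Castillo

By current position: Espinoza, Amari and Fontaine (Associate Professor); then Eriksen, Beaumont and Castillo (Lecturer).
Among Espinoza, Amari and Fontaine, by years of continuous service (lower first) (reversed rule for this group): Espinoza (7 years) before Amari (12 years) before Fontaine (16 years).
Among Eriksen, Beaumont and Castillo, by years of continuous service (higher first): Eriksen (34 years) before Beaumont (17 years) before Castillo (15 years).
Full order: Espinoza, Amari, Fontaine, Eriksen, Beaumont, Castillo.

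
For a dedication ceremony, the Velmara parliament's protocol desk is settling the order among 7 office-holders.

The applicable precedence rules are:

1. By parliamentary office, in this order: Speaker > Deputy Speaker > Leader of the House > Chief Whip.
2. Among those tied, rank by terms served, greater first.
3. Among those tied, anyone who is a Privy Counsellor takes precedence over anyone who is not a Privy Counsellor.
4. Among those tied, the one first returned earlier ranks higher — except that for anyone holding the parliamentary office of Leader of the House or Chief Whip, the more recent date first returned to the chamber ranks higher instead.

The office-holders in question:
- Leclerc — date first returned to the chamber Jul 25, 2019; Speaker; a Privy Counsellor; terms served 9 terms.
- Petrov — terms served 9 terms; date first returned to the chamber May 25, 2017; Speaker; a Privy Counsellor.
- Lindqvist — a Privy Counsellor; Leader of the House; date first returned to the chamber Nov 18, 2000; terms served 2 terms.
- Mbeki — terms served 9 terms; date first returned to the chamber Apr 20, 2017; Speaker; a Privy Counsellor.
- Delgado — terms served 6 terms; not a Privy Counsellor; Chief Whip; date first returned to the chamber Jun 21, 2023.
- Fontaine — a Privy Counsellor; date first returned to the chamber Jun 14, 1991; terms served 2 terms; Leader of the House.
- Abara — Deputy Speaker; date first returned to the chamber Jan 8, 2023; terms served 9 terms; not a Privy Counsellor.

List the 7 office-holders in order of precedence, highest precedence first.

By parliamentary office: Mbeki, Petrov and Leclerc (Speaker); then Abara (Deputy Speaker); then Lindqvist and Fontaine (Leader of the House); then Delgado (Chief Whip).
Mbeki, Petrov and Leclerc all have terms served 9 terms, so the next rule applies.
Mbeki, Petrov and Leclerc are each a Privy Counsellor, so the next rule applies.
Among Mbeki, Petrov and Leclerc, by date first returned to the chamber (earlier first): Mbeki (Apr 20, 2017) before Petrov (May 25, 2017) before Leclerc (Jul 25, 2019).
Lindqvist and Fontaine both have terms served 2 terms, so the next rule applies.
Lindqvist and Fontaine are each a Privy Counsellor, so the next rule applies.
Among Lindqvist and Fontaine, by date first returned to the chamber (later first) (reversed rule for this group): Lindqvist (Nov 18, 2000) before Fontaine (Jun 14, 1991).
Full order: Mbeki, Petrov, Leclerc, Abara, Lindqvist, Fontaine, Delgado.

Mbeki, Petrov, Leclerc, Abara, Lindqvist, Fontaine, Delgado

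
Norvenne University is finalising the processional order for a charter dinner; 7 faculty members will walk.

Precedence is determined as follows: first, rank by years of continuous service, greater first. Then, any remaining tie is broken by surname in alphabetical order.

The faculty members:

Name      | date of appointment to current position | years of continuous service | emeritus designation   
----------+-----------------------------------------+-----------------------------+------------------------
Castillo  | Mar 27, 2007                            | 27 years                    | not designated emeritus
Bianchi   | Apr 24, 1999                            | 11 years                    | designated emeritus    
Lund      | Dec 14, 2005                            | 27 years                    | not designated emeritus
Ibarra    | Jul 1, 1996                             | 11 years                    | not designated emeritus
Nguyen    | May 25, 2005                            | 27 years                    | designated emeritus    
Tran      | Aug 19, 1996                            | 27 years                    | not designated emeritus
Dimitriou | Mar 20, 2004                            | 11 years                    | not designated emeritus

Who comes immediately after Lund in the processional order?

By years of continuous service (higher first): Castillo, Lund, Nguyen and Tran (each 27 years); then Bianchi, Dimitriou and Ibarra (each 11 years).
Among Castillo, Lund, Nguyen and Tran, alphabetically by surname: Castillo before Lund before Nguyen before Tran.
Among Bianchi, Dimitriou and Ibarra, alphabetically by surname: Bianchi before Dimitriou before Ibarra.
Order: Castillo, Lund, Nguyen, Tran, Bianchi, Dimitriou, Ibarra.

Nguyen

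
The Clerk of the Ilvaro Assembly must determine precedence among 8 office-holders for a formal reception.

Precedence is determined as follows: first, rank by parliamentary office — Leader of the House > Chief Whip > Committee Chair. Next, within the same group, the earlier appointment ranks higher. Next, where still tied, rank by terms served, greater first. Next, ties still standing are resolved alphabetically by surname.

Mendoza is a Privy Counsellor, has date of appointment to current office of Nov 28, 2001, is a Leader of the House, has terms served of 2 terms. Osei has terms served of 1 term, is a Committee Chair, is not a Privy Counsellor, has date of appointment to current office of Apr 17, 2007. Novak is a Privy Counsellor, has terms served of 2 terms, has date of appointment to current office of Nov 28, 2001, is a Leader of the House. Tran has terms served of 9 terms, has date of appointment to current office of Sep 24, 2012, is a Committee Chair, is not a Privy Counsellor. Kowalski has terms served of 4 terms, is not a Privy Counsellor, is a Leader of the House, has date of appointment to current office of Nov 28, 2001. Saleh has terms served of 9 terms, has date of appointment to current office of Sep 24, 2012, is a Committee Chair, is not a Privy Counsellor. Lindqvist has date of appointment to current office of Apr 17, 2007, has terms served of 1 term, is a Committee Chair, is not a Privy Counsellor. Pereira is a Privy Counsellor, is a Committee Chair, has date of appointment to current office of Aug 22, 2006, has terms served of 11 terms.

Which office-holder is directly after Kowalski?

By parliamentary office: Kowalski, Mendoza and Novak (Leader of the House); then Pereira, Lindqvist, Osei, Saleh and Tran (Committee Chair).
Kowalski, Mendoza and Novak all have date of appointment to current office Nov 28, 2001, so the next rule applies.
Among Kowalski, Mendoza and Novak, by terms served (higher first): Kowalski (4 terms) before Mendoza and Novak (2 terms).
Among Mendoza and Novak, alphabetically by surname: Mendoza before Novak.
Among Pereira, Lindqvist, Osei, Saleh and Tran, by date of appointment to current office (earlier first): Pereira (Aug 22, 2006) before Lindqvist and Osei (Apr 17, 2007) before Saleh and Tran (Sep 24, 2012).
Lindqvist and Osei both have terms served 1 term, so the next rule applies.
Among Lindqvist and Osei, alphabetically by surname: Lindqvist before Osei.
Saleh and Tran both have terms served 9 terms, so the next rule applies.
Among Saleh and Tran, alphabetically by surname: Saleh before Tran.
Order: Kowalski, Mendoza, Novak, Pereira, Lindqvist, Osei, Saleh, Tran.

Mendoza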